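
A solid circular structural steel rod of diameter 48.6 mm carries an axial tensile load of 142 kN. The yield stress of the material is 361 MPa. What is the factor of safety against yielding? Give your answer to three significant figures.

A = πd²/4 = 1855 mm².
σ = F/A = 142000/1855 = 76.55 MPa.
n = 361/76.55 = 4.716.

n = 4.72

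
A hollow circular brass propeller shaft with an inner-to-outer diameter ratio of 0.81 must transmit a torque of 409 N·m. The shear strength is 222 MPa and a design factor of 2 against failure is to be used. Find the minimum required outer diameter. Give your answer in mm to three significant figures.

τ_allow = 222/2 = 111.0 MPa.
For a hollow shaft τ = 16T/[πd_o³(1−k⁴)] with k = 0.81, so 1−k⁴ = 0.5695.
d_o³ = 16T/[π τ_allow (1−k⁴)] = 16×409000/(π×111.0×0.5695) = 32950 mm³.
d_o = 32.06 mm.

d_o = 32.1 mm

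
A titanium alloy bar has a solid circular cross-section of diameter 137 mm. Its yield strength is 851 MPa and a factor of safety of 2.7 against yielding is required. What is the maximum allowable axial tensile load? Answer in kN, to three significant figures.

F_allow = 4650 kN

σ_allow = 851/2.7 = 315.2 MPa.
A = πd²/4 = π×137²/4 = 14740 mm².
F_allow = σ_allow × A = 315.2×14740 = 4.646×10^6 N.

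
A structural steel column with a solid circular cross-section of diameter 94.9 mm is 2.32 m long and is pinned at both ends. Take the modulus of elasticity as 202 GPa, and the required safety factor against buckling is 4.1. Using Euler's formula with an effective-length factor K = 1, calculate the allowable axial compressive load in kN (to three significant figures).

I = πd⁴/64 = π×94.9⁴/64 = 3.981×10^6 mm⁴.
Effective length L_e = KL = 1×2.32 m = 2320 mm.
Euler critical load P_cr = π²EI/L_e² = π²×202000×3.981×10^6/2320² = 1.475×10^6 N.
P_allow = P_cr/n = 1.475×10^6/4.1 = 359700 N.

P_allow = 360 kN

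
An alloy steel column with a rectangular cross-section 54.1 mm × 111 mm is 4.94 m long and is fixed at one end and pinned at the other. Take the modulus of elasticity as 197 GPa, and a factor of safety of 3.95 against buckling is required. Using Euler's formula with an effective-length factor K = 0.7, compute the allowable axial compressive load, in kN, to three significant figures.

P_allow = 60.3 kN

Buckling occurs about the weak axis: I_min = h·b³/12 = 111×54.1³/12 = 1.465×10^6 mm⁴ (b = 54.1 mm is the smaller dimension).
Effective length L_e = KL = 0.7×4.94 m = 3458 mm.
Euler critical load P_cr = π²EI/L_e² = π²×197000×1.465×10^6/3458² = 238100 N.
P_allow = P_cr/n = 238100/3.95 = 60290 N.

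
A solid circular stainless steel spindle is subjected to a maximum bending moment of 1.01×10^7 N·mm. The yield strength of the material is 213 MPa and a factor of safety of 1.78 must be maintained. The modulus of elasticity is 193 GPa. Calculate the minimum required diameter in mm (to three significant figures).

σ_allow = 213/1.78 = 119.7 MPa.
For a solid circular section σ = 32M/(πd³), so d³ = 32M/(π σ_allow) = 32×1.0100×10^7/(π×119.7) = 859700 mm³.
d = 95.09 mm.

d = 95.1 mm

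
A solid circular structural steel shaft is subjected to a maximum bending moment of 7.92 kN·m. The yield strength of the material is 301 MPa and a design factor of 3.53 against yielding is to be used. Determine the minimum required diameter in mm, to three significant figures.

d = 98.2 mm

σ_allow = 301/3.53 = 85.27 MPa.
For a solid circular section σ = 32M/(πd³), so d³ = 32M/(π σ_allow) = 32×7920000/(π×85.27) = 946100 mm³.
d = 98.17 mm.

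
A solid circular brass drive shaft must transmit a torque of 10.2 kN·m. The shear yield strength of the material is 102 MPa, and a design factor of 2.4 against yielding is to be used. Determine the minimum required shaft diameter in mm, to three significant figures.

d = 107 mm

Allowable shear stress τ_allow = 102/2.4 = 42.50 MPa.
For a solid shaft τ = 16T/(πd³), so d³ = 16T/(π τ_allow) = 16×1.0200×10^7/(π×42.50) = 1.222×10^6 mm³.
d = (1.222×10^6)^(1/3) = 106.9 mm.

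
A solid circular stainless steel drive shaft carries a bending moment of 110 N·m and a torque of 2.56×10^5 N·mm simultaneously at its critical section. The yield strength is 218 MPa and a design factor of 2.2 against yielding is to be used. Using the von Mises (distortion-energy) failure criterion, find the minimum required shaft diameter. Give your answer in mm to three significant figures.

σ_allow = σ_y/n = 218/2.2 = 99.09 MPa.
For a solid shaft σ_b = 32M/(πd³) and τ = 16T/(πd³), so the von Mises stress is σ' = (16/πd³)·√(4M²+3T²).
√(4M²+3T²) = √(4×(110000)² + 3×(256000)²) = 495000 N·mm.
d³ = 16×495000/(π×99.09) = 25440 mm³.
d = 29.41 mm.

d = 29.4 mm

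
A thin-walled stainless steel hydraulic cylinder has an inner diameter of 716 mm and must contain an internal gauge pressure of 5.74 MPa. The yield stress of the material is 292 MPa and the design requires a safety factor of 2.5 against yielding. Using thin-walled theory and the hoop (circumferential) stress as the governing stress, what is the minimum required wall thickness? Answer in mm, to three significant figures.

t = 17.6 mm

σ_allow = 292/2.5 = 116.8 MPa.
Hoop stress σ_h = pD/(2t), so t = pD/(2σ_allow) = 5.74×716/(2×116.8) = 17.59 mm.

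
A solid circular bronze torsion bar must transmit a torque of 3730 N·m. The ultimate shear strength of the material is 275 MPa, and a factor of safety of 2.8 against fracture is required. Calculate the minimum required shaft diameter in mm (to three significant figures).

d = 57.8 mm

Allowable shear stress τ_allow = 275/2.8 = 98.21 MPa.
For a solid shaft τ = 16T/(πd³), so d³ = 16T/(π τ_allow) = 16×3730000/(π×98.21) = 193400 mm³.
d = (193400)^(1/3) = 57.83 mm.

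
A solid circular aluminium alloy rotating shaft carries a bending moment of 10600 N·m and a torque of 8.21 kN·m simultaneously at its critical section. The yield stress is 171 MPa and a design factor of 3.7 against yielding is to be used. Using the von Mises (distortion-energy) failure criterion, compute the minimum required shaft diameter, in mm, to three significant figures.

σ_allow = σ_y/n = 171/3.7 = 46.22 MPa.
For a solid shaft σ_b = 32M/(πd³) and τ = 16T/(πd³), so the von Mises stress is σ' = (16/πd³)·√(4M²+3T²).
√(4M²+3T²) = √(4×(1.060×10^7)² + 3×(8.210×10^6)²) = 2.553×10^7 N·mm.
d³ = 16×2.553×10^7/(π×46.22) = 2.813×10^6 mm³.
d = 141.2 mm.

d = 141 mm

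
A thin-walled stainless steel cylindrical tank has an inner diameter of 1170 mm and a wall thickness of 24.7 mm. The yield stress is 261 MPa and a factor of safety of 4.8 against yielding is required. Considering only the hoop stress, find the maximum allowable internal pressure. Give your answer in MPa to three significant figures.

p_allow = 2.30 MPa

σ_allow = 261/4.8 = 54.38 MPa.
σ_h = pD/(2t) → p_allow = 2σ_allow t/D = 2×54.38×24.7/1170 = 2.296 MPa.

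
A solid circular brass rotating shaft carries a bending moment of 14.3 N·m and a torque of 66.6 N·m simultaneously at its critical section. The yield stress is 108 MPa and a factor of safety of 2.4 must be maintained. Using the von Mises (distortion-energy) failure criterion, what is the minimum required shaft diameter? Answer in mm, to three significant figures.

σ_allow = σ_y/n = 108/2.4 = 45.00 MPa.
For a solid shaft σ_b = 32M/(πd³) and τ = 16T/(πd³), so the von Mises stress is σ' = (16/πd³)·√(4M²+3T²).
√(4M²+3T²) = √(4×(14300)² + 3×(66600)²) = 118800 N·mm.
d³ = 16×118800/(π×45.00) = 13450 mm³.
d = 23.78 mm.

d = 23.8 mm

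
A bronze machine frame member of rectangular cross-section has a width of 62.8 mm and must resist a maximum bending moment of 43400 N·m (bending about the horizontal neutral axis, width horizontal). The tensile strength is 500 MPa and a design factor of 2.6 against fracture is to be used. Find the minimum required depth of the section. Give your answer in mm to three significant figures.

σ_allow = 500/2.6 = 192.3 MPa.
For a rectangular section σ = 6M/(bh²), so h² = 6M/(b σ_allow) = 6×4.3400×10^7/(62.8×192.3) = 21560 mm².
h = 146.8 mm.

h = 147 mm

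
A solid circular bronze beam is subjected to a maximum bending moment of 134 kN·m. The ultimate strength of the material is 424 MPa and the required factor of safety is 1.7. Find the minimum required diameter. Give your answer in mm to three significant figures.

σ_allow = 424/1.7 = 249.4 MPa.
For a solid circular section σ = 32M/(πd³), so d³ = 32M/(π σ_allow) = 32×1.3400×10^8/(π×249.4) = 5.473×10^6 mm³.
d = 176.2 mm.

d = 176 mm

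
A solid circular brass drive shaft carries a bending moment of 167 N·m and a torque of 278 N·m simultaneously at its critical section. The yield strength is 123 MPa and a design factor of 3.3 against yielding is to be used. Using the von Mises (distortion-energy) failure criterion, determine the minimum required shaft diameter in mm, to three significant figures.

d = 43.1 mm

σ_allow = σ_y/n = 123/3.3 = 37.27 MPa.
For a solid shaft σ_b = 32M/(πd³) and τ = 16T/(πd³), so the von Mises stress is σ' = (16/πd³)·√(4M²+3T²).
√(4M²+3T²) = √(4×(167000)² + 3×(278000)²) = 586000 N·mm.
d³ = 16×586000/(π×37.27) = 80070 mm³.
d = 43.10 mm.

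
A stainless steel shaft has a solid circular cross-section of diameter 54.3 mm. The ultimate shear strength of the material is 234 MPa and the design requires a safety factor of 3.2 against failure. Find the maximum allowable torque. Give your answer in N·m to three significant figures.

τ_allow = 234/3.2 = 73.12 MPa.
For a solid shaft T_allow = τ_allow·πd³/16; πd³/16 = π×54.3³/16 = 31440 mm³.
T_allow = 73.12×31440 = 2.299×10^6 N·mm = 2299 N·m.

T_allow = 2300 N·m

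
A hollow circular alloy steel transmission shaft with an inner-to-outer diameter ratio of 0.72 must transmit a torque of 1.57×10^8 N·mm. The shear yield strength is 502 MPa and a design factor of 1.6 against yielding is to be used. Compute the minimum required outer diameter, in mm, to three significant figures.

τ_allow = 502/1.6 = 313.8 MPa.
For a hollow shaft τ = 16T/[πd_o³(1−k⁴)] with k = 0.72, so 1−k⁴ = 0.7313.
d_o³ = 16T/[π τ_allow (1−k⁴)] = 16×1.5700×10^8/(π×313.8×0.7313) = 3.485×10^6 mm³.
d_o = 151.6 mm.

d_o = 152 mm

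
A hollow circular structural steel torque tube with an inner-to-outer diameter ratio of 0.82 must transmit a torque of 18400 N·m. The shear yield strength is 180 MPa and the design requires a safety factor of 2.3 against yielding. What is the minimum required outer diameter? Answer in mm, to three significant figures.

τ_allow = 180/2.3 = 78.26 MPa.
For a hollow shaft τ = 16T/[πd_o³(1−k⁴)] with k = 0.82, so 1−k⁴ = 0.5479.
d_o³ = 16T/[π τ_allow (1−k⁴)] = 16×1.8400×10^7/(π×78.26×0.5479) = 2.186×10^6 mm³.
d_o = 129.8 mm.

d_o = 130 mm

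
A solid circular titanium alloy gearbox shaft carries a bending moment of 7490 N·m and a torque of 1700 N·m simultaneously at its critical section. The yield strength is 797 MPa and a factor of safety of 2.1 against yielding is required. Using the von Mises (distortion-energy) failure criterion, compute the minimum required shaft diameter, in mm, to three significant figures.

d = 59.0 mm

σ_allow = σ_y/n = 797/2.1 = 379.5 MPa.
For a solid shaft σ_b = 32M/(πd³) and τ = 16T/(πd³), so the von Mises stress is σ' = (16/πd³)·√(4M²+3T²).
√(4M²+3T²) = √(4×(7.490×10^6)² + 3×(1.700×10^6)²) = 1.527×10^7 N·mm.
d³ = 16×1.527×10^7/(π×379.5) = 204900 mm³.
d = 58.95 mm.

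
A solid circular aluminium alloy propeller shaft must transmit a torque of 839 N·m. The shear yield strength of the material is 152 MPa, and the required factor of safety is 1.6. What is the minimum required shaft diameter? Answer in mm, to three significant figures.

d = 35.6 mm

Allowable shear stress τ_allow = 152/1.6 = 95.00 MPa.
For a solid shaft τ = 16T/(πd³), so d³ = 16T/(π τ_allow) = 16×839000/(π×95.00) = 44980 mm³.
d = (44980)^(1/3) = 35.56 mm.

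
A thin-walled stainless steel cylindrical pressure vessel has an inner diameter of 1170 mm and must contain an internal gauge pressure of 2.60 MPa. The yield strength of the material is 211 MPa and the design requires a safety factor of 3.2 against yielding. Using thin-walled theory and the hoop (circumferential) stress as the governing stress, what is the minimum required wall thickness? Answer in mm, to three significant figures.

t = 23.1 mm

σ_allow = 211/3.2 = 65.94 MPa.
Hoop stress σ_h = pD/(2t), so t = pD/(2σ_allow) = 2.60×1170/(2×65.94) = 23.07 mm.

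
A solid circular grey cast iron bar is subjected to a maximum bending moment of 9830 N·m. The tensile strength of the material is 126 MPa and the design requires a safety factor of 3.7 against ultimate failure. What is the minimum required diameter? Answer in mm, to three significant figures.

σ_allow = 126/3.7 = 34.05 MPa.
For a solid circular section σ = 32M/(πd³), so d³ = 32M/(π σ_allow) = 32×9830000/(π×34.05) = 2.940×10^6 mm³.
d = 143.3 mm.

d = 143 mm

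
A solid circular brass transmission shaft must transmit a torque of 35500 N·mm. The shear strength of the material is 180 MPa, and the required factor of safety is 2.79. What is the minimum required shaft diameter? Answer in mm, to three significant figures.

d = 14.1 mm

Allowable shear stress τ_allow = 180/2.79 = 64.52 MPa.
For a solid shaft τ = 16T/(πd³), so d³ = 16T/(π τ_allow) = 16×35500/(π×64.52) = 2802 mm³.
d = (2802)^(1/3) = 14.10 mm.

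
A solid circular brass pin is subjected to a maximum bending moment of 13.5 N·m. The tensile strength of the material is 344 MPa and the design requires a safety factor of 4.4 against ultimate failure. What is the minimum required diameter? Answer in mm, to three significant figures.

σ_allow = 344/4.4 = 78.18 MPa.
For a solid circular section σ = 32M/(πd³), so d³ = 32M/(π σ_allow) = 32×13500/(π×78.18) = 1759 mm³.
d = 12.07 mm.

d = 12.1 mm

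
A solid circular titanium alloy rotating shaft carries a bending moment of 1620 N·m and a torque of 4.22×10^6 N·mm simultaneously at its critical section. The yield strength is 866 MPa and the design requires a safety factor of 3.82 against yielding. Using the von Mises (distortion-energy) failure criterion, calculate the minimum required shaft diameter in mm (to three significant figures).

d = 56.4 mm

σ_allow = σ_y/n = 866/3.82 = 226.7 MPa.
For a solid shaft σ_b = 32M/(πd³) and τ = 16T/(πd³), so the von Mises stress is σ' = (16/πd³)·√(4M²+3T²).
√(4M²+3T²) = √(4×(1.620×10^6)² + 3×(4.220×10^6)²) = 7.995×10^6 N·mm.
d³ = 16×7.995×10^6/(π×226.7) = 179600 mm³.
d = 56.42 mm.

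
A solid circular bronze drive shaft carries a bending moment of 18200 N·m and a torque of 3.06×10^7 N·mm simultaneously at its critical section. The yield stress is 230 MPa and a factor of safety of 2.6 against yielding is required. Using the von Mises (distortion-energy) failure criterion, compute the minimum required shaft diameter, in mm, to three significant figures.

σ_allow = σ_y/n = 230/2.6 = 88.46 MPa.
For a solid shaft σ_b = 32M/(πd³) and τ = 16T/(πd³), so the von Mises stress is σ' = (16/πd³)·√(4M²+3T²).
√(4M²+3T²) = √(4×(1.820×10^7)² + 3×(3.060×10^7)²) = 6.430×10^7 N·mm.
d³ = 16×6.430×10^7/(π×88.46) = 3.702×10^6 mm³.
d = 154.7 mm.

d = 155 mm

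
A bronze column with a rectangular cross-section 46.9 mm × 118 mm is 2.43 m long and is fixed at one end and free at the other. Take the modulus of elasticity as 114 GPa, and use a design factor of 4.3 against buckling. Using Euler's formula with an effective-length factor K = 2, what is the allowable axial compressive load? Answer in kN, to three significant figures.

P_allow = 11.2 kN

Buckling occurs about the weak axis: I_min = h·b³/12 = 118×46.9³/12 = 1.014×10^6 mm⁴ (b = 46.9 mm is the smaller dimension).
Effective length L_e = KL = 2×2.43 m = 4860 mm.
Euler critical load P_cr = π²EI/L_e² = π²×114000×1.014×10^6/4860² = 48320 N.
P_allow = P_cr/n = 48320/4.3 = 11240 N.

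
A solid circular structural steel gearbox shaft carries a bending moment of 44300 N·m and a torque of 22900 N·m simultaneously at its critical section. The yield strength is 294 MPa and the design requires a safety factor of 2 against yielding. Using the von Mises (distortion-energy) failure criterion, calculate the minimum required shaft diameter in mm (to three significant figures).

d = 150 mm

σ_allow = σ_y/n = 294/2 = 147.0 MPa.
For a solid shaft σ_b = 32M/(πd³) and τ = 16T/(πd³), so the von Mises stress is σ' = (16/πd³)·√(4M²+3T²).
√(4M²+3T²) = √(4×(4.430×10^7)² + 3×(2.290×10^7)²) = 9.707×10^7 N·mm.
d³ = 16×9.707×10^7/(π×147.0) = 3.363×10^6 mm³.
d = 149.8 mm.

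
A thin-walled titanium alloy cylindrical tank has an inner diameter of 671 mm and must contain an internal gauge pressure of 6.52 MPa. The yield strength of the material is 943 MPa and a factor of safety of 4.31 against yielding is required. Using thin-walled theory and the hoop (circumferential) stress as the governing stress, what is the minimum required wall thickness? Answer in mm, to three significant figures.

σ_allow = 943/4.31 = 218.8 MPa.
Hoop stress σ_h = pD/(2t), so t = pD/(2σ_allow) = 6.52×671/(2×218.8) = 9.998 mm.

t = 10.0 mm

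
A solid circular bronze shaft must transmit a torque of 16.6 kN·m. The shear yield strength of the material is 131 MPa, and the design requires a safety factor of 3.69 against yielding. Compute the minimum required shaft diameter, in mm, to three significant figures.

Allowable shear stress τ_allow = 131/3.69 = 35.50 MPa.
For a solid shaft τ = 16T/(πd³), so d³ = 16T/(π τ_allow) = 16×1.6600×10^7/(π×35.50) = 2.381×10^6 mm³.
d = (2.381×10^6)^(1/3) = 133.5 mm.

d = 134 mm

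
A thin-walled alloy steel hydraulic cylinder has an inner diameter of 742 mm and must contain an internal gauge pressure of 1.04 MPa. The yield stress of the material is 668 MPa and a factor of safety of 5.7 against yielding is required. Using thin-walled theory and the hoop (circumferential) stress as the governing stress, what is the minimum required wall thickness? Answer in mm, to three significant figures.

σ_allow = 668/5.7 = 117.2 MPa.
Hoop stress σ_h = pD/(2t), so t = pD/(2σ_allow) = 1.04×742/(2×117.2) = 3.292 mm.

t = 3.29 mm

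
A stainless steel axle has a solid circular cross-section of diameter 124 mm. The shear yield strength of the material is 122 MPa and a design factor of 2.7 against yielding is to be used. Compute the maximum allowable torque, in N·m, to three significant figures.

τ_allow = 122/2.7 = 45.19 MPa.
For a solid shaft T_allow = τ_allow·πd³/16; πd³/16 = π×124³/16 = 374400 mm³.
T_allow = 45.19×374400 = 1.692×10^7 N·mm = 16920 N·m.

T_allow = 16900 N·m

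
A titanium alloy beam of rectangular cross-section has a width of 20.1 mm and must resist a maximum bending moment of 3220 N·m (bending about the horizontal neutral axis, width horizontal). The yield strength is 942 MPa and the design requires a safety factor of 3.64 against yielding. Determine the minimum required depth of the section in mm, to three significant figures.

σ_allow = 942/3.64 = 258.8 MPa.
For a rectangular section σ = 6M/(bh²), so h² = 6M/(b σ_allow) = 6×3220000/(20.1×258.8) = 3714 mm².
h = 60.94 mm.

h = 60.9 mm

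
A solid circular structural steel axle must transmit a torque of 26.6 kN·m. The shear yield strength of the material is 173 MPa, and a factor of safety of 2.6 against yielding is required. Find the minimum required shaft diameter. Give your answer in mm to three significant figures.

Allowable shear stress τ_allow = 173/2.6 = 66.54 MPa.
For a solid shaft τ = 16T/(πd³), so d³ = 16T/(π τ_allow) = 16×2.6600×10^7/(π×66.54) = 2.036×10^6 mm³.
d = (2.036×10^6)^(1/3) = 126.7 mm.

d = 127 mm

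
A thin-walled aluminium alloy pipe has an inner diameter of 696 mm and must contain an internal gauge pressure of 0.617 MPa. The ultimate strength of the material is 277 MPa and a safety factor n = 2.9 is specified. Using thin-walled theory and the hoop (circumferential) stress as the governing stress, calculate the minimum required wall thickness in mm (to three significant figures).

t = 2.25 mm

σ_allow = 277/2.9 = 95.52 MPa.
Hoop stress σ_h = pD/(2t), so t = pD/(2σ_allow) = 0.617×696/(2×95.52) = 2.248 mm.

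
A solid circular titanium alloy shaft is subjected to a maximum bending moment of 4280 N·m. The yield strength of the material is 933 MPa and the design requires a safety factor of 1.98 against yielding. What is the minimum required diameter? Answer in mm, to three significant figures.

σ_allow = 933/1.98 = 471.2 MPa.
For a solid circular section σ = 32M/(πd³), so d³ = 32M/(π σ_allow) = 32×4280000/(π×471.2) = 92520 mm³.
d = 45.23 mm.

d = 45.2 mm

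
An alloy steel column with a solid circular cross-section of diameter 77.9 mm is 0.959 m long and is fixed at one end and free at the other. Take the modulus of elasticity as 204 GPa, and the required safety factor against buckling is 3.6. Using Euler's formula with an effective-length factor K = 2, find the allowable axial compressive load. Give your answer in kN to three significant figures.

I = πd⁴/64 = π×77.9⁴/64 = 1.808×10^6 mm⁴.
Effective length L_e = KL = 2×0.959 m = 1918 mm.
Euler critical load P_cr = π²EI/L_e² = π²×204000×1.808×10^6/1918² = 989400 N.
P_allow = P_cr/n = 989400/3.6 = 274800 N.

P_allow = 275 kN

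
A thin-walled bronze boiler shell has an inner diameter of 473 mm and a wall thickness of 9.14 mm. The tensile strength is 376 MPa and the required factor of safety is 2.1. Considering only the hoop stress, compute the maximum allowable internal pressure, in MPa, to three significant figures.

σ_allow = 376/2.1 = 179.0 MPa.
σ_h = pD/(2t) → p_allow = 2σ_allow t/D = 2×179.0×9.14/473 = 6.920 MPa.

p_allow = 6.92 MPa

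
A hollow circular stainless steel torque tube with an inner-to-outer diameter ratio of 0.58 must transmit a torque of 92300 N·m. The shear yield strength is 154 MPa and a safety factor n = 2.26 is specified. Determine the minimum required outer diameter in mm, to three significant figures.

τ_allow = 154/2.26 = 68.14 MPa.
For a hollow shaft τ = 16T/[πd_o³(1−k⁴)] with k = 0.58, so 1−k⁴ = 0.8868.
d_o³ = 16T/[π τ_allow (1−k⁴)] = 16×9.2300×10^7/(π×68.14×0.8868) = 7.779×10^6 mm³.
d_o = 198.1 mm.

d_o = 198 mm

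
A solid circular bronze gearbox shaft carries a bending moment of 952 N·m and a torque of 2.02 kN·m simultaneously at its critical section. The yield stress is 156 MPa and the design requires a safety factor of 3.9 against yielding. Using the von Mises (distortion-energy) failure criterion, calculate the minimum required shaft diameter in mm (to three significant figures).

d = 79.7 mm

σ_allow = σ_y/n = 156/3.9 = 40.00 MPa.
For a solid shaft σ_b = 32M/(πd³) and τ = 16T/(πd³), so the von Mises stress is σ' = (16/πd³)·√(4M²+3T²).
√(4M²+3T²) = √(4×(952000)² + 3×(2.020×10^6)²) = 3.983×10^6 N·mm.
d³ = 16×3.983×10^6/(π×40.00) = 507200 mm³.
d = 79.75 mm.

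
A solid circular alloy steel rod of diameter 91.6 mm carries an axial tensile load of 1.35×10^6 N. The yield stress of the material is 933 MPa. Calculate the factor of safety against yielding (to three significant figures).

A = πd²/4 = 6590 mm².
σ = F/A = 1350000/6590 = 204.9 MPa.
n = 933/204.9 = 4.554.

n = 4.55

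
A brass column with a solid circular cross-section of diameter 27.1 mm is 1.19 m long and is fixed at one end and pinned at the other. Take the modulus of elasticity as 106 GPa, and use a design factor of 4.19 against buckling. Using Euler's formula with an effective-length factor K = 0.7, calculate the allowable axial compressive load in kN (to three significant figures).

I = πd⁴/64 = π×27.1⁴/64 = 26480 mm⁴.
Effective length L_e = KL = 0.7×1.19 m = 833.0 mm.
Euler critical load P_cr = π²EI/L_e² = π²×106000×26480/833.0² = 39920 N.
P_allow = P_cr/n = 39920/4.19 = 9527 N.

P_allow = 9.53 kN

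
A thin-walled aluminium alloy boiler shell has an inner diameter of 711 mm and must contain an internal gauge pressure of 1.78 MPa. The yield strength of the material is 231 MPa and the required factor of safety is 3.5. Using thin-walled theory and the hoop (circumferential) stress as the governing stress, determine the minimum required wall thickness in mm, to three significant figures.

σ_allow = 231/3.5 = 66.00 MPa.
Hoop stress σ_h = pD/(2t), so t = pD/(2σ_allow) = 1.78×711/(2×66.00) = 9.588 mm.

t = 9.59 mm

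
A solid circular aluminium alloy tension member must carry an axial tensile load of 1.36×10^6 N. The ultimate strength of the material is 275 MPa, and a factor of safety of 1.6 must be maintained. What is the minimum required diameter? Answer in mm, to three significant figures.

d = 100 mm

Allowable stress σ_allow = 275/1.6 = 171.9 MPa.
Required area A = F/σ_allow = 1360000/171.9 = 7913 mm².
A = πd²/4 → d = √(4A/π) = 100.4 mm.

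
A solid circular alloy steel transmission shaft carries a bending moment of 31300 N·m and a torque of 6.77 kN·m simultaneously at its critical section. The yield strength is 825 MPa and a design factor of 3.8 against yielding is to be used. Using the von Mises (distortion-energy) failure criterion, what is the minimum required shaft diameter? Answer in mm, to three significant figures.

d = 114 mm

σ_allow = σ_y/n = 825/3.8 = 217.1 MPa.
For a solid shaft σ_b = 32M/(πd³) and τ = 16T/(πd³), so the von Mises stress is σ' = (16/πd³)·√(4M²+3T²).
√(4M²+3T²) = √(4×(3.130×10^7)² + 3×(6.770×10^6)²) = 6.369×10^7 N·mm.
d³ = 16×6.369×10^7/(π×217.1) = 1.494×10^6 mm³.
d = 114.3 mm.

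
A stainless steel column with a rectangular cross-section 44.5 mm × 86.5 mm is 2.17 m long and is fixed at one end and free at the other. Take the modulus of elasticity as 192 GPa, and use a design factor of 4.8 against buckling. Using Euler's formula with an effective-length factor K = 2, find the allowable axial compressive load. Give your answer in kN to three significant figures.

P_allow = 13.3 kN

Buckling occurs about the weak axis: I_min = h·b³/12 = 86.5×44.5³/12 = 635200 mm⁴ (b = 44.5 mm is the smaller dimension).
Effective length L_e = KL = 2×2.17 m = 4340 mm.
Euler critical load P_cr = π²EI/L_e² = π²×192000×635200/4340² = 63910 N.
P_allow = P_cr/n = 63910/4.8 = 13310 N.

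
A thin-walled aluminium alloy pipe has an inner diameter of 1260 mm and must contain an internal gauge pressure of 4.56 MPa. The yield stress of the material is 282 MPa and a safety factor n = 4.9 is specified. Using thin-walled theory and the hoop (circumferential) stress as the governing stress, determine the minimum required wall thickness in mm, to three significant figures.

t = 49.9 mm

σ_allow = 282/4.9 = 57.55 MPa.
Hoop stress σ_h = pD/(2t), so t = pD/(2σ_allow) = 4.56×1260/(2×57.55) = 49.92 mm.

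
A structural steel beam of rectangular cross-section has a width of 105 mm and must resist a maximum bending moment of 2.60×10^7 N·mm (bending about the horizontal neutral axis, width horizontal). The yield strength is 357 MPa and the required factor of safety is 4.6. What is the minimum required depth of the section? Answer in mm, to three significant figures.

σ_allow = 357/4.6 = 77.61 MPa.
For a rectangular section σ = 6M/(bh²), so h² = 6M/(b σ_allow) = 6×2.6000×10^7/(105×77.61) = 19140 mm².
h = 138.4 mm.

h = 138 mm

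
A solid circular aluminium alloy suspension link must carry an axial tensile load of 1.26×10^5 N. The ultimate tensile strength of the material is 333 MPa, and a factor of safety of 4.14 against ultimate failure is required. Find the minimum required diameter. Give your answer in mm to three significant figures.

Allowable stress σ_allow = 333/4.14 = 80.43 MPa.
Required area A = F/σ_allow = 126000/80.43 = 1566 mm².
A = πd²/4 → d = √(4A/π) = 44.66 mm.

d = 44.7 mm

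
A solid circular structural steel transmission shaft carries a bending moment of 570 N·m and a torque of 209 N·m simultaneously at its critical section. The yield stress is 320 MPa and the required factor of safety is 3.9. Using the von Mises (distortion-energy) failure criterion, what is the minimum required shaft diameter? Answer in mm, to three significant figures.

σ_allow = σ_y/n = 320/3.9 = 82.05 MPa.
For a solid shaft σ_b = 32M/(πd³) and τ = 16T/(πd³), so the von Mises stress is σ' = (16/πd³)·√(4M²+3T²).
√(4M²+3T²) = √(4×(570000)² + 3×(209000)²) = 1.196×10^6 N·mm.
d³ = 16×1.196×10^6/(π×82.05) = 74240 mm³.
d = 42.03 mm.

d = 42.0 mm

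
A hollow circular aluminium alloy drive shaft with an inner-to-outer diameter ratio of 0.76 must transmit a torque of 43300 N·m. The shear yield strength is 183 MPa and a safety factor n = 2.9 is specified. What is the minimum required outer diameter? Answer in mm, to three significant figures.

d_o = 174 mm

τ_allow = 183/2.9 = 63.10 MPa.
For a hollow shaft τ = 16T/[πd_o³(1−k⁴)] with k = 0.76, so 1−k⁴ = 0.6664.
d_o³ = 16T/[π τ_allow (1−k⁴)] = 16×4.3300×10^7/(π×63.10×0.6664) = 5.244×10^6 mm³.
d_o = 173.7 mm.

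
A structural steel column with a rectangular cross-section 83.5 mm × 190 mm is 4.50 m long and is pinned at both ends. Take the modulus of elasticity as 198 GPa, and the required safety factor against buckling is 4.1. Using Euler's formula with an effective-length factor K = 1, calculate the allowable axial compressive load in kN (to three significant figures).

P_allow = 217 kN

Buckling occurs about the weak axis: I_min = h·b³/12 = 190×83.5³/12 = 9.218×10^6 mm⁴ (b = 83.5 mm is the smaller dimension).
Effective length L_e = KL = 1×4.50 m = 4500 mm.
Euler critical load P_cr = π²EI/L_e² = π²×198000×9.218×10^6/4500² = 889600 N.
P_allow = P_cr/n = 889600/4.1 = 217000 N.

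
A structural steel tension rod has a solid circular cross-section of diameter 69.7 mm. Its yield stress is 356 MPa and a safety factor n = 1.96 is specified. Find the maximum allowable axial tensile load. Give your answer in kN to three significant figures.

F_allow = 693 kN

σ_allow = 356/1.96 = 181.6 MPa.
A = πd²/4 = π×69.7²/4 = 3816 mm².
F_allow = σ_allow × A = 181.6×3816 = 693000 N.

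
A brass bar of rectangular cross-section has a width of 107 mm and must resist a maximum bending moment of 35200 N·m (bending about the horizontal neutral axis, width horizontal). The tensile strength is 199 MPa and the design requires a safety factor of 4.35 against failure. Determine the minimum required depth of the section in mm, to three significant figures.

h = 208 mm

σ_allow = 199/4.35 = 45.75 MPa.
For a rectangular section σ = 6M/(bh²), so h² = 6M/(b σ_allow) = 6×3.5200×10^7/(107×45.75) = 43150 mm².
h = 207.7 mm.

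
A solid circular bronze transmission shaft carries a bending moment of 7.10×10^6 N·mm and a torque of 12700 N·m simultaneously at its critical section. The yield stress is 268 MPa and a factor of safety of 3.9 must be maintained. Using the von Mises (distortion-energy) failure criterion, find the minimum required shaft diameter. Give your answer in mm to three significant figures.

d = 125 mm

σ_allow = σ_y/n = 268/3.9 = 68.72 MPa.
For a solid shaft σ_b = 32M/(πd³) and τ = 16T/(πd³), so the von Mises stress is σ' = (16/πd³)·√(4M²+3T²).
√(4M²+3T²) = √(4×(7.100×10^6)² + 3×(1.270×10^7)²) = 2.618×10^7 N·mm.
d³ = 16×2.618×10^7/(π×68.72) = 1.940×10^6 mm³.
d = 124.7 mm.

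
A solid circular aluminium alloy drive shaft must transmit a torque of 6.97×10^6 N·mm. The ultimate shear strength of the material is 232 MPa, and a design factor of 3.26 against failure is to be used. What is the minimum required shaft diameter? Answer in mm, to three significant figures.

Allowable shear stress τ_allow = 232/3.26 = 71.17 MPa.
For a solid shaft τ = 16T/(πd³), so d³ = 16T/(π τ_allow) = 16×6970000/(π×71.17) = 498800 mm³.
d = (498800)^(1/3) = 79.31 mm.

d = 79.3 mm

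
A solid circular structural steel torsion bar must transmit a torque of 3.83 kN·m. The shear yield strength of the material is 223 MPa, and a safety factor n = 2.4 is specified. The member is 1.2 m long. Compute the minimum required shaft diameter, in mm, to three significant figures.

Allowable shear stress τ_allow = 223/2.4 = 92.92 MPa.
For a solid shaft τ = 16T/(πd³), so d³ = 16T/(π τ_allow) = 16×3830000/(π×92.92) = 209900 mm³.
d = (209900)^(1/3) = 59.43 mm.

d = 59.4 mm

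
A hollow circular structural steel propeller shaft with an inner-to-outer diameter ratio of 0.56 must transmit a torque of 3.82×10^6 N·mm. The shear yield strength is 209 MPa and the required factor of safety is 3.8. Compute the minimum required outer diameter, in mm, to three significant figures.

τ_allow = 209/3.8 = 55.00 MPa.
For a hollow shaft τ = 16T/[πd_o³(1−k⁴)] with k = 0.56, so 1−k⁴ = 0.9017.
d_o³ = 16T/[π τ_allow (1−k⁴)] = 16×3820000/(π×55.00×0.9017) = 392300 mm³.
d_o = 73.21 mm.

d_o = 73.2 mm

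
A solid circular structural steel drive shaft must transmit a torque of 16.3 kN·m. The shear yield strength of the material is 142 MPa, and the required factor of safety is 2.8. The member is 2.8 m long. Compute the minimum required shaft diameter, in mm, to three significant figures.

Allowable shear stress τ_allow = 142/2.8 = 50.71 MPa.
For a solid shaft τ = 16T/(πd³), so d³ = 16T/(π τ_allow) = 16×1.6300×10^7/(π×50.71) = 1.637×10^6 mm³.
d = (1.637×10^6)^(1/3) = 117.9 mm.

d = 118 mm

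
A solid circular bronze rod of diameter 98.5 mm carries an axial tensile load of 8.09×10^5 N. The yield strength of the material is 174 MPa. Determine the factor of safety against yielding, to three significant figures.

n = 1.64

A = πd²/4 = 7620 mm².
σ = F/A = 809000/7620 = 106.2 MPa.
n = 174/106.2 = 1.639.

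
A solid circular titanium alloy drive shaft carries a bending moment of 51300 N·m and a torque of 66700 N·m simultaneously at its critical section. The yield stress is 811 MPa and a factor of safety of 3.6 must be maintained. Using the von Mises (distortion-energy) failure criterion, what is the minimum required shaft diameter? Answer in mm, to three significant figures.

σ_allow = σ_y/n = 811/3.6 = 225.3 MPa.
For a solid shaft σ_b = 32M/(πd³) and τ = 16T/(πd³), so the von Mises stress is σ' = (16/πd³)·√(4M²+3T²).
√(4M²+3T²) = √(4×(5.130×10^7)² + 3×(6.670×10^7)²) = 1.545×10^8 N·mm.
d³ = 16×1.545×10^8/(π×225.3) = 3.493×10^6 mm³.
d = 151.7 mm.

d = 152 mm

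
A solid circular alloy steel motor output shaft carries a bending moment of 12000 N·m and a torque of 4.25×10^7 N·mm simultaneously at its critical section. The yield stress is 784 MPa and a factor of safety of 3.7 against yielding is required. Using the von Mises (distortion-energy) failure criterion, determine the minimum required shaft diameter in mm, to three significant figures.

d = 123 mm

σ_allow = σ_y/n = 784/3.7 = 211.9 MPa.
For a solid shaft σ_b = 32M/(πd³) and τ = 16T/(πd³), so the von Mises stress is σ' = (16/πd³)·√(4M²+3T²).
√(4M²+3T²) = √(4×(1.200×10^7)² + 3×(4.250×10^7)²) = 7.743×10^7 N·mm.
d³ = 16×7.743×10^7/(π×211.9) = 1.861×10^6 mm³.
d = 123.0 mm.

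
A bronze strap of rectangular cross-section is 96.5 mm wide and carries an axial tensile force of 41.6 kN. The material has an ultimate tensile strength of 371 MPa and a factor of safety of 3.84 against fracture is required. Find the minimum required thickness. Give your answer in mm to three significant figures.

σ_allow = 371/3.84 = 96.61 MPa.
Required area A = F/σ_allow = 41600/96.61 = 430.6 mm².
t = A/w = 430.6/96.5 = 4.462 mm.

t = 4.46 mm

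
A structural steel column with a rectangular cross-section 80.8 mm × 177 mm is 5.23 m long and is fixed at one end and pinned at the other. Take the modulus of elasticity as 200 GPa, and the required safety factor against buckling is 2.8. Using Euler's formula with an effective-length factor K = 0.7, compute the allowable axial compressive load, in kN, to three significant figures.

P_allow = 409 kN

Buckling occurs about the weak axis: I_min = h·b³/12 = 177×80.8³/12 = 7.781×10^6 mm⁴ (b = 80.8 mm is the smaller dimension).
Effective length L_e = KL = 0.7×5.23 m = 3661 mm.
Euler critical load P_cr = π²EI/L_e² = π²×200000×7.781×10^6/3661² = 1.146×10^6 N.
P_allow = P_cr/n = 1.146×10^6/2.8 = 409300 N.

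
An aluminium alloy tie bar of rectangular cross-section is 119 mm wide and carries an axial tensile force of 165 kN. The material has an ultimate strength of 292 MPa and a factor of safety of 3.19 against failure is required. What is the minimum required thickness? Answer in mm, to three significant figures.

t = 15.1 mm

σ_allow = 292/3.19 = 91.54 MPa.
Required area A = F/σ_allow = 165000/91.54 = 1803 mm².
t = A/w = 1803/119 = 15.15 mm.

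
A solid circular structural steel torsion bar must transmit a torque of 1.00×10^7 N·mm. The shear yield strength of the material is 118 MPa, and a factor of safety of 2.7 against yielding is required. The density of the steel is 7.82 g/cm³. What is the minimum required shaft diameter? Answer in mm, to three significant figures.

d = 105 mm

Allowable shear stress τ_allow = 118/2.7 = 43.70 MPa.
For a solid shaft τ = 16T/(πd³), so d³ = 16T/(π τ_allow) = 16×1.0000×10^7/(π×43.70) = 1.165×10^6 mm³.
d = (1.165×10^6)^(1/3) = 105.2 mm.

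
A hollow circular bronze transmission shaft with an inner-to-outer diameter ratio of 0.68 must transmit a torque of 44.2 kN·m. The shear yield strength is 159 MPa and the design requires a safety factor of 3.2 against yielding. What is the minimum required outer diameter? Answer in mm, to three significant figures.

τ_allow = 159/3.2 = 49.69 MPa.
For a hollow shaft τ = 16T/[πd_o³(1−k⁴)] with k = 0.68, so 1−k⁴ = 0.7862.
d_o³ = 16T/[π τ_allow (1−k⁴)] = 16×4.4200×10^7/(π×49.69×0.7862) = 5.763×10^6 mm³.
d_o = 179.3 mm.

d_o = 179 mm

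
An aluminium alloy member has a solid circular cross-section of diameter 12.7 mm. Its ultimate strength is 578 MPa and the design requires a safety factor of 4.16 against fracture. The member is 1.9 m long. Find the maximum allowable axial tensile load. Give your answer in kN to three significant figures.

F_allow = 17.6 kN

σ_allow = 578/4.16 = 138.9 MPa.
A = πd²/4 = π×12.7²/4 = 126.7 mm².
F_allow = σ_allow × A = 138.9×126.7 = 17600 N.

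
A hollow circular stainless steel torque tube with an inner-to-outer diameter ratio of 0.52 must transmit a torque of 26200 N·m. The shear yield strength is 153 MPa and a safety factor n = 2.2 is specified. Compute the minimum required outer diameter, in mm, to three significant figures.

d_o = 127 mm

τ_allow = 153/2.2 = 69.55 MPa.
For a hollow shaft τ = 16T/[πd_o³(1−k⁴)] with k = 0.52, so 1−k⁴ = 0.9269.
d_o³ = 16T/[π τ_allow (1−k⁴)] = 16×2.6200×10^7/(π×69.55×0.9269) = 2.070×10^6 mm³.
d_o = 127.4 mm.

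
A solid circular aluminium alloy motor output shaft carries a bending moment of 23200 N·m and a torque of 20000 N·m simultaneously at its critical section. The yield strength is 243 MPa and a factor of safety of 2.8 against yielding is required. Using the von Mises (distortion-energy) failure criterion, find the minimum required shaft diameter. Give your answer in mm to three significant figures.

d = 150 mm

σ_allow = σ_y/n = 243/2.8 = 86.79 MPa.
For a solid shaft σ_b = 32M/(πd³) and τ = 16T/(πd³), so the von Mises stress is σ' = (16/πd³)·√(4M²+3T²).
√(4M²+3T²) = √(4×(2.320×10^7)² + 3×(2.000×10^7)²) = 5.790×10^7 N·mm.
d³ = 16×5.790×10^7/(π×86.79) = 3.398×10^6 mm³.
d = 150.3 mm.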